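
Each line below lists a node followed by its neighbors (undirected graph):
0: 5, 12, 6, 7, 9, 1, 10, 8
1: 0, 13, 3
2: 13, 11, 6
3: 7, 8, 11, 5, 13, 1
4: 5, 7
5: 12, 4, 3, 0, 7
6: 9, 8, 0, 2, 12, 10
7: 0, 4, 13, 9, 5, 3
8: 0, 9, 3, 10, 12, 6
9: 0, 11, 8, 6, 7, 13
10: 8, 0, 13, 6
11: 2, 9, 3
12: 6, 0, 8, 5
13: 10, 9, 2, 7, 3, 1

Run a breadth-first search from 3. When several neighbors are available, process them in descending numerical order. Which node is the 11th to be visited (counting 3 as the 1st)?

12

Visit 3; enqueue 13, 11, 8, 7, 5, 1 → queue [13, 11, 8, 7, 5, 1]
Visit 13; enqueue 10, 9, 2 → queue [11, 8, 7, 5, 1, 10, 9, 2]
Visit 11 → queue [8, 7, 5, 1, 10, 9, 2]
Visit 8; enqueue 12, 6, 0 → queue [7, 5, 1, 10, 9, 2, 12, 6, 0]
Visit 7; enqueue 4 → queue [5, 1, 10, 9, 2, 12, 6, 0, 4]
Visit 5 → queue [1, 10, 9, 2, 12, 6, 0, 4]
Visit 1 → queue [10, 9, 2, 12, 6, 0, 4]
Visit 10 → queue [9, 2, 12, 6, 0, 4]
Visit 9 → queue [2, 12, 6, 0, 4]
Visit 2 → queue [12, 6, 0, 4]
Visit 12 → queue [6, 0, 4]
Visit 6 → queue [0, 4]
Visit 0 → queue [4]
Visit 4 → queue []

Visit order: 3, 13, 11, 8, 7, 5, 1, 10, 9, 2, 12, 6, 0, 4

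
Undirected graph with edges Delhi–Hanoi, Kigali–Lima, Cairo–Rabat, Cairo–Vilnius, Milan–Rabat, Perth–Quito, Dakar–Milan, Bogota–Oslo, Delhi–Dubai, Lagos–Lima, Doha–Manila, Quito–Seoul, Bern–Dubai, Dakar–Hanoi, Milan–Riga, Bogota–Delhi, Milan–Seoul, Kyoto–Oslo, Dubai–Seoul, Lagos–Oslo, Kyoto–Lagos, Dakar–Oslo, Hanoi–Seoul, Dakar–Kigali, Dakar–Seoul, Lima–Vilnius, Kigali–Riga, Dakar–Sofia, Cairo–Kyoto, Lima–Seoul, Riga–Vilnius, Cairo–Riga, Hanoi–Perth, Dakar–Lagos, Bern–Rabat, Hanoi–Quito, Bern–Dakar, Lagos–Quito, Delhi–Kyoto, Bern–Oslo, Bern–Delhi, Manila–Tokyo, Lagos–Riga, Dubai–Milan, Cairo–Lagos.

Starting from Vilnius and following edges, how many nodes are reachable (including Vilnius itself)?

BFS from Vilnius visits: Vilnius, Riga, Lima, Cairo, Milan, Lagos, Kigali, Seoul, Rabat, Kyoto, Dubai, Dakar, Quito, Oslo, Hanoi, Bern, Delhi, Sofia, Perth, Bogota
Reachable nodes: 20 of 23 total.

20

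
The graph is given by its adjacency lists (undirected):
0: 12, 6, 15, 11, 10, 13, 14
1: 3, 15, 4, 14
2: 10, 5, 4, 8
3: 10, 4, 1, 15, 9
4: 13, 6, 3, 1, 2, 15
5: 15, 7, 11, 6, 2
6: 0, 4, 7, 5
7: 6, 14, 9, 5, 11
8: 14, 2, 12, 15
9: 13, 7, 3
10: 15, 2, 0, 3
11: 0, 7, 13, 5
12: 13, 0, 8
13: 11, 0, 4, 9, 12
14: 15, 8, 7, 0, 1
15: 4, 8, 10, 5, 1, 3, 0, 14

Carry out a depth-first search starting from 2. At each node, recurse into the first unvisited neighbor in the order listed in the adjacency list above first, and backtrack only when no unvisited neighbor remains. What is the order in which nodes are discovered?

Visit 2
2 → 10
10 → 15
15 → 4
4 → 13
13 → 11
11 → 0
0 → 12
12 → 8
8 → 14
14 → 7
7 → 6
6 → 5
7 → 9
9 → 3
3 → 1

2 → 10 → 15 → 4 → 13 → 11 → 0 → 12 → 8 → 14 → 7 → 6 → 5 → 9 → 3 → 1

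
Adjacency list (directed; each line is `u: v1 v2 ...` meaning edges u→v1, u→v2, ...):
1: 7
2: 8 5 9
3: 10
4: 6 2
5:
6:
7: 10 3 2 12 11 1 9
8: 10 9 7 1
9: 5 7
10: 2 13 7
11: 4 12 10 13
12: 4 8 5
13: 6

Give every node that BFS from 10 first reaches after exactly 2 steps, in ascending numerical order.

Level 0: 10
Level 1: 2, 7, 13
Level 2: 1, 3, 5, 6, 8, 9, 11, 12
Level 3: 4

1, 3, 5, 6, 8, 9, 11, 12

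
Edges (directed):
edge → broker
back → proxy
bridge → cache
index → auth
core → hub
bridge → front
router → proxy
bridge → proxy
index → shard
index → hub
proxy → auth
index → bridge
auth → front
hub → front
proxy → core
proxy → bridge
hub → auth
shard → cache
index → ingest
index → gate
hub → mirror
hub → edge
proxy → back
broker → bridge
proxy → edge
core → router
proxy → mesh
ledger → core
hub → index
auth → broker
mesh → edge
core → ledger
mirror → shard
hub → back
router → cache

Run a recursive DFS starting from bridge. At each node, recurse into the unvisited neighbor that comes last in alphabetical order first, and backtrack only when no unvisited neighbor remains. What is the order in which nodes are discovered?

Visit bridge
bridge → proxy
proxy → mesh
mesh → edge
edge → broker
proxy → core
core → router
router → cache
core → ledger
core → hub
hub → mirror
mirror → shard
hub → index
index → ingest
index → gate
index → auth
auth → front
hub → back

bridge -> proxy -> mesh -> edge -> broker -> core -> router -> cache -> ledger -> hub -> mirror -> shard -> index -> ingest -> gate -> auth -> front -> back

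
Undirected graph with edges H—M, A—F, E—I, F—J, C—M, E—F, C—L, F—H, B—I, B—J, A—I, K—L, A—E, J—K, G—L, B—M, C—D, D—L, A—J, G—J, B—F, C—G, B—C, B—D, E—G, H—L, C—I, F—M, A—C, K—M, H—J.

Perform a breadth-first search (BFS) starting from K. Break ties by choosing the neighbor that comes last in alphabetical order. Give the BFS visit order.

K -> M -> L -> J -> H -> F -> C -> B -> G -> D -> A -> E -> I

Visit K; enqueue M, L, J → queue [M, L, J]
Visit M; enqueue H, F, C, B → queue [L, J, H, F, C, B]
Visit L; enqueue G, D → queue [J, H, F, C, B, G, D]
Visit J; enqueue A → queue [H, F, C, B, G, D, A]
Visit H → queue [F, C, B, G, D, A]
Visit F; enqueue E → queue [C, B, G, D, A, E]
Visit C; enqueue I → queue [B, G, D, A, E, I]
Visit B → queue [G, D, A, E, I]
Visit G → queue [D, A, E, I]
Visit D → queue [A, E, I]
Visit A → queue [E, I]
Visit E → queue [I]
Visit I → queue []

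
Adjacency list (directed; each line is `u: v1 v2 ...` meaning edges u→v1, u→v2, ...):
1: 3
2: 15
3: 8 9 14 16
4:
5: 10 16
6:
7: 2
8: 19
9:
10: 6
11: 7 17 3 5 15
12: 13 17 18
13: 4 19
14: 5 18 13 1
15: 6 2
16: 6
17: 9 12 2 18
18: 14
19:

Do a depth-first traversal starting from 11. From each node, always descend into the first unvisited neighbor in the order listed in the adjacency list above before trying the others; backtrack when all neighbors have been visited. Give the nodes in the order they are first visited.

Visit 11
11 → 7
7 → 2
2 → 15
15 → 6
11 → 17
17 → 9
17 → 12
12 → 13
13 → 4
13 → 19
12 → 18
18 → 14
14 → 5
5 → 10
5 → 16
14 → 1
1 → 3
3 → 8

11 -> 7 -> 2 -> 15 -> 6 -> 17 -> 9 -> 12 -> 13 -> 4 -> 19 -> 18 -> 14 -> 5 -> 10 -> 16 -> 1 -> 3 -> 8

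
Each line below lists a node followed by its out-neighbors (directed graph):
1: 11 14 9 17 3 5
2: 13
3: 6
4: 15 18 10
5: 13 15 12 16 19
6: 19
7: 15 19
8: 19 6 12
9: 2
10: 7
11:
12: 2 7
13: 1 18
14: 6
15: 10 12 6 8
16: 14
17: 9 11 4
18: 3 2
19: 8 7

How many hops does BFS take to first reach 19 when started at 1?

2

Level 0: 1
Level 1: 3, 5, 9, 11, 14, 17
Level 2: 2, 4, 6, 12, 13, 15, 16, 19
Level 3: 7, 8, 10, 18
19 first appears at level 2.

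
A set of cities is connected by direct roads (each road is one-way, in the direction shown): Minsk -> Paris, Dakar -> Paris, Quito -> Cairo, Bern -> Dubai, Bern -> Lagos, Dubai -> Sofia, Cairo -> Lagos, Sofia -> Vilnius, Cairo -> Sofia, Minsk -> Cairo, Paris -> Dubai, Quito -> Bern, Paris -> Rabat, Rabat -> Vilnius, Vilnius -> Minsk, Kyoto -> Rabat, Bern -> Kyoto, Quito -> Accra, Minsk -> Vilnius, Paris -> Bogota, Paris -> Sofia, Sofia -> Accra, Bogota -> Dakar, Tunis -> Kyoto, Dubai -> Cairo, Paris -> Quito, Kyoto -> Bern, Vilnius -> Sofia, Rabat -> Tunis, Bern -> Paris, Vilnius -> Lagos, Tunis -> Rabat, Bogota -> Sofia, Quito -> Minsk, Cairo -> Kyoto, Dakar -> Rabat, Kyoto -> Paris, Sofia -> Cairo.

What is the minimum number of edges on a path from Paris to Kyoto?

3

Level 0: Paris
Level 1: Bogota, Dubai, Quito, Rabat, Sofia
Level 2: Accra, Bern, Cairo, Dakar, Minsk, Tunis, Vilnius
Level 3: Kyoto, Lagos
Kyoto first appears at level 3.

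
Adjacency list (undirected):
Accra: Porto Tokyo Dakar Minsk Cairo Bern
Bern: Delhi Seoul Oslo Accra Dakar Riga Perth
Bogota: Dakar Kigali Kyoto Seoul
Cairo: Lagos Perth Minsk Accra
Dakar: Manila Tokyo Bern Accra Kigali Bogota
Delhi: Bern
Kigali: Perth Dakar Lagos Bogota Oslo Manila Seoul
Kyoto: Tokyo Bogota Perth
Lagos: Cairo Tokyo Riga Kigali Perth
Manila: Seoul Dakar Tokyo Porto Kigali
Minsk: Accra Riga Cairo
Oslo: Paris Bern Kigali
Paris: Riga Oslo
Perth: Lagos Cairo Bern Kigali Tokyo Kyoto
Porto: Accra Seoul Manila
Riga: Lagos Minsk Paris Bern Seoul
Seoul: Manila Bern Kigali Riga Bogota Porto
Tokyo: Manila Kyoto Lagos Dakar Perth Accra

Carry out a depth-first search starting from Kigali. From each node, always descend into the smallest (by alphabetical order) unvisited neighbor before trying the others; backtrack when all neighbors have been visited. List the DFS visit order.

Visit Kigali
Kigali → Bogota
Bogota → Dakar
Dakar → Accra
Accra → Bern
Bern → Delhi
Bern → Oslo
Oslo → Paris
Paris → Riga
Riga → Lagos
Lagos → Cairo
Cairo → Minsk
Cairo → Perth
Perth → Kyoto
Kyoto → Tokyo
Tokyo → Manila
Manila → Porto
Porto → Seoul

Kigali → Bogota → Dakar → Accra → Bern → Delhi → Oslo → Paris → Riga → Lagos → Cairo → Minsk → Perth → Kyoto → Tokyo → Manila → Porto → Seoul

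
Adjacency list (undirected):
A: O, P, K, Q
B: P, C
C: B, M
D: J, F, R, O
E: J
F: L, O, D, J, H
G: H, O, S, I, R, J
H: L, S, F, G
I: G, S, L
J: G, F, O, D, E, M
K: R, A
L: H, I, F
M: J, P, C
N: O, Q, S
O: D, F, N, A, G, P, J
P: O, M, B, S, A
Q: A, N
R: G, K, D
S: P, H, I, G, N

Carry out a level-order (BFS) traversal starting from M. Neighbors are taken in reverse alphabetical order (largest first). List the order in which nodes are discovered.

M → P → J → C → S → O → B → A → G → F → E → D → N → I → H → Q → K → R → L

Visit M; enqueue P, J, C → queue [P, J, C]
Visit P; enqueue S, O, B, A → queue [J, C, S, O, B, A]
Visit J; enqueue G, F, E, D → queue [C, S, O, B, A, G, F, E, D]
Visit C → queue [S, O, B, A, G, F, E, D]
Visit S; enqueue N, I, H → queue [O, B, A, G, F, E, D, N, I, H]
Visit O → queue [B, A, G, F, E, D, N, I, H]
Visit B → queue [A, G, F, E, D, N, I, H]
Visit A; enqueue Q, K → queue [G, F, E, D, N, I, H, Q, K]
Visit G; enqueue R → queue [F, E, D, N, I, H, Q, K, R]
Visit F; enqueue L → queue [E, D, N, I, H, Q, K, R, L]
Visit E → queue [D, N, I, H, Q, K, R, L]
Visit D → queue [N, I, H, Q, K, R, L]
Visit N → queue [I, H, Q, K, R, L]
Visit I → queue [H, Q, K, R, L]
Visit H → queue [Q, K, R, L]
Visit Q → queue [K, R, L]
Visit K → queue [R, L]
Visit R → queue [L]
Visit L → queue []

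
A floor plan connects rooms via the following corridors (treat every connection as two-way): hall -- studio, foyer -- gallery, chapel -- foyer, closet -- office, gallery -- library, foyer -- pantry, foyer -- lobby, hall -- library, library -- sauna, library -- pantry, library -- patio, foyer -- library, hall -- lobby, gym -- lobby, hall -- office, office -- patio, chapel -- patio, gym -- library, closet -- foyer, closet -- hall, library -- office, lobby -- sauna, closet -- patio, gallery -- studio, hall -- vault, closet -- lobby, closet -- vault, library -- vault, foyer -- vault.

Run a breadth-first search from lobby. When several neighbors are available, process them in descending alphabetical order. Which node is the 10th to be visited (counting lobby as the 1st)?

Visit lobby; enqueue sauna, hall, gym, foyer, closet → queue [sauna, hall, gym, foyer, closet]
Visit sauna; enqueue library → queue [hall, gym, foyer, closet, library]
Visit hall; enqueue vault, studio, office → queue [gym, foyer, closet, library, vault, studio, office]
Visit gym → queue [foyer, closet, library, vault, studio, office]
Visit foyer; enqueue pantry, gallery, chapel → queue [closet, library, vault, studio, office, pantry, gallery, chapel]
Visit closet; enqueue patio → queue [library, vault, studio, office, pantry, gallery, chapel, patio]
Visit library → queue [vault, studio, office, pantry, gallery, chapel, patio]
Visit vault → queue [studio, office, pantry, gallery, chapel, patio]
Visit studio → queue [office, pantry, gallery, chapel, patio]
Visit office → queue [pantry, gallery, chapel, patio]
Visit pantry → queue [gallery, chapel, patio]
Visit gallery → queue [chapel, patio]
Visit chapel → queue [patio]
Visit patio → queue []

Visit order: lobby, sauna, hall, gym, foyer, closet, library, vault, studio, office, pantry, gallery, chapel, patio

office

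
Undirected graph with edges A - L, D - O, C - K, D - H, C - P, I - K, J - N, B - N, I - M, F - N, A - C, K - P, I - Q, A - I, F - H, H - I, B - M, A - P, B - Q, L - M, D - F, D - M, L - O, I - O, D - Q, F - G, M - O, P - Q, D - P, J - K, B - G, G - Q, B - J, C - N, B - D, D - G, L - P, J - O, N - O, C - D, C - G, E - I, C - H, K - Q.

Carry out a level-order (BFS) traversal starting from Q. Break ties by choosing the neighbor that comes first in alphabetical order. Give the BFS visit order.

Q B D G I K P J M N C F H O A E L

Visit Q; enqueue B, D, G, I, K, P → queue [B, D, G, I, K, P]
Visit B; enqueue J, M, N → queue [D, G, I, K, P, J, M, N]
Visit D; enqueue C, F, H, O → queue [G, I, K, P, J, M, N, C, F, H, O]
Visit G → queue [I, K, P, J, M, N, C, F, H, O]
Visit I; enqueue A, E → queue [K, P, J, M, N, C, F, H, O, A, E]
Visit K → queue [P, J, M, N, C, F, H, O, A, E]
Visit P; enqueue L → queue [J, M, N, C, F, H, O, A, E, L]
Visit J → queue [M, N, C, F, H, O, A, E, L]
Visit M → queue [N, C, F, H, O, A, E, L]
Visit N → queue [C, F, H, O, A, E, L]
Visit C → queue [F, H, O, A, E, L]
Visit F → queue [H, O, A, E, L]
Visit H → queue [O, A, E, L]
Visit O → queue [A, E, L]
Visit A → queue [E, L]
Visit E → queue [L]
Visit L → queue []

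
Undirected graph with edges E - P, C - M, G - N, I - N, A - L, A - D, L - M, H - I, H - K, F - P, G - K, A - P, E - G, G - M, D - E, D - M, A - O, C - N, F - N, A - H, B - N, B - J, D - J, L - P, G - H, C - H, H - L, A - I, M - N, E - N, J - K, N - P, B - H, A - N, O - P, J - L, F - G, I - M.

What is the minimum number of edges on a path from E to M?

Level 0: E
Level 1: D, G, N, P
Level 2: A, B, C, F, H, I, J, K, L, M, O
M first appears at level 2.

2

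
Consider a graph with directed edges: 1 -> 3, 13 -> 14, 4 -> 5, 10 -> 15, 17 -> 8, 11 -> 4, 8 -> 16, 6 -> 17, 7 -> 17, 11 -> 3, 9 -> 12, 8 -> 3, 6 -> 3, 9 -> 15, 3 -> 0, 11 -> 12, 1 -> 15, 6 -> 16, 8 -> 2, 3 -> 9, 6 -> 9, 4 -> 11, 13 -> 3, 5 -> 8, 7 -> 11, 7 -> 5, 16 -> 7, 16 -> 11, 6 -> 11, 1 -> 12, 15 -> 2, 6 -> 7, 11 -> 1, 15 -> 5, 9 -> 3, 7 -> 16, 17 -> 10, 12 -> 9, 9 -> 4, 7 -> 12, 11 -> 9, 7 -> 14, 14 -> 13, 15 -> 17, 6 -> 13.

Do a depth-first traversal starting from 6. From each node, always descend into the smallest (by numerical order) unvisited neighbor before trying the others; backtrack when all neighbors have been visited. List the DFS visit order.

6, 3, 0, 9, 4, 5, 8, 2, 16, 7, 11, 1, 12, 15, 17, 10, 14, 13

Visit 6
6 → 3
3 → 0
3 → 9
9 → 4
4 → 5
5 → 8
8 → 2
8 → 16
16 → 7
7 → 11
11 → 1
1 → 12
1 → 15
15 → 17
17 → 10
7 → 14
14 → 13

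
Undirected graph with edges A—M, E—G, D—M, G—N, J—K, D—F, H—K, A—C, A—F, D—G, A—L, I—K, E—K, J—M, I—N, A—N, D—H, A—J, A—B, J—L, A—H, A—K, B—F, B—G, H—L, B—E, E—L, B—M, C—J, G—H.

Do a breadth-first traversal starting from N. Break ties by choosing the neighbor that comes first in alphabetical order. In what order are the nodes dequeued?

Visit N; enqueue A, G, I → queue [A, G, I]
Visit A; enqueue B, C, F, H, J, K, L, M → queue [G, I, B, C, F, H, J, K, L, M]
Visit G; enqueue D, E → queue [I, B, C, F, H, J, K, L, M, D, E]
Visit I → queue [B, C, F, H, J, K, L, M, D, E]
Visit B → queue [C, F, H, J, K, L, M, D, E]
Visit C → queue [F, H, J, K, L, M, D, E]
Visit F → queue [H, J, K, L, M, D, E]
Visit H → queue [J, K, L, M, D, E]
Visit J → queue [K, L, M, D, E]
Visit K → queue [L, M, D, E]
Visit L → queue [M, D, E]
Visit M → queue [D, E]
Visit D → queue [E]
Visit E → queue []

N, A, G, I, B, C, F, H, J, K, L, M, D, E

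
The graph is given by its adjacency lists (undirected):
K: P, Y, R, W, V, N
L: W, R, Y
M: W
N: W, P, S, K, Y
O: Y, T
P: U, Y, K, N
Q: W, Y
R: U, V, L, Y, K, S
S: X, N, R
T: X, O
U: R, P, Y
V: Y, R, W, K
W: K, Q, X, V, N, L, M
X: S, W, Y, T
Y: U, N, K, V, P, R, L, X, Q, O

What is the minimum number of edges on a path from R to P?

2

Level 0: R
Level 1: K, L, S, U, V, Y
Level 2: N, O, P, Q, W, X
Level 3: M, T
P first appears at level 2.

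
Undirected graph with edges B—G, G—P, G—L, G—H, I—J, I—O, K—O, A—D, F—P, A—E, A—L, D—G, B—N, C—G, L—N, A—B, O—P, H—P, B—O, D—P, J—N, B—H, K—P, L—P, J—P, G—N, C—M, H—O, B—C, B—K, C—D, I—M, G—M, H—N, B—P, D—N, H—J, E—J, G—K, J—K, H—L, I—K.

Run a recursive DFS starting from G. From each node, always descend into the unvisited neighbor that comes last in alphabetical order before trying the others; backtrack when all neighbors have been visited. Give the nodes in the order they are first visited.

Visit G
G → P
P → O
O → K
K → J
J → N
N → L
L → H
H → B
B → C
C → M
M → I
C → D
D → A
A → E
P → F

G, P, O, K, J, N, L, H, B, C, M, I, D, A, E, F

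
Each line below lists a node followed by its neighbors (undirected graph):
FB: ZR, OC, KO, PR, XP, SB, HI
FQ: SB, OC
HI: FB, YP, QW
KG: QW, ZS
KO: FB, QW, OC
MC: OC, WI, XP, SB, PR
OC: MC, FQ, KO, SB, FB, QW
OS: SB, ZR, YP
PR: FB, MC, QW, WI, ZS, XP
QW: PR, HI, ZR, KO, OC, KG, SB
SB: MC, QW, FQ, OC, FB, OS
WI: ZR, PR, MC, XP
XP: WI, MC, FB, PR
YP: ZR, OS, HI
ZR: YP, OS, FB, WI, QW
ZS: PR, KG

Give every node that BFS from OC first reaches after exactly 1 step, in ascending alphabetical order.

FB, FQ, KO, MC, QW, SB

Level 0: OC
Level 1: FB, FQ, KO, MC, QW, SB
Level 2: HI, KG, OS, PR, WI, XP, ZR
Level 3: YP, ZS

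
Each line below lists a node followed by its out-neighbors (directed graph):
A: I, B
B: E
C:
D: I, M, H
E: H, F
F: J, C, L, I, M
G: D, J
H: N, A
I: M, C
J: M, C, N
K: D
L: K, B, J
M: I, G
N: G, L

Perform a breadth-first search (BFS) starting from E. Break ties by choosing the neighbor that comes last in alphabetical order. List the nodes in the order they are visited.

Visit E; enqueue H, F → queue [H, F]
Visit H; enqueue N, A → queue [F, N, A]
Visit F; enqueue M, L, J, I, C → queue [N, A, M, L, J, I, C]
Visit N; enqueue G → queue [A, M, L, J, I, C, G]
Visit A; enqueue B → queue [M, L, J, I, C, G, B]
Visit M → queue [L, J, I, C, G, B]
Visit L; enqueue K → queue [J, I, C, G, B, K]
Visit J → queue [I, C, G, B, K]
Visit I → queue [C, G, B, K]
Visit C → queue [G, B, K]
Visit G; enqueue D → queue [B, K, D]
Visit B → queue [K, D]
Visit K → queue [D]
Visit D → queue []

E -> H -> F -> N -> A -> M -> L -> J -> I -> C -> G -> B -> K -> D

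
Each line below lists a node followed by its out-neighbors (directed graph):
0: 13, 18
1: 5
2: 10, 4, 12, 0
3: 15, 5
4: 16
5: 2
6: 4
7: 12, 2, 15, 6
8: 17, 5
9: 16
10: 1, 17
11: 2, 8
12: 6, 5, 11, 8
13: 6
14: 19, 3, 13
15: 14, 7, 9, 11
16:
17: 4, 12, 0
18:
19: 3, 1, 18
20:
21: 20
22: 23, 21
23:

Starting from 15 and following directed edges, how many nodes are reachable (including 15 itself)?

20

BFS from 15 visits: 15, 7, 9, 11, 14, 2, 6, 12, 16, 8, 3, 13, 19, 0, 4, 10, 5, 17, 1, 18
Reachable nodes: 20 of 24 total.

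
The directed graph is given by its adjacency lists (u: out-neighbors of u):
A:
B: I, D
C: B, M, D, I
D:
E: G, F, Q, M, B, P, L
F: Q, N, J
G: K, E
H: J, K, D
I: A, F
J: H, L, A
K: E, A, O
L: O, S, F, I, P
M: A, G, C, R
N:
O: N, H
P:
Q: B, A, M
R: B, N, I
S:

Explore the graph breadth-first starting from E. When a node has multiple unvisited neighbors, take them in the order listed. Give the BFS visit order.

E → G → F → Q → M → B → P → L → K → N → J → A → C → R → I → D → O → S → H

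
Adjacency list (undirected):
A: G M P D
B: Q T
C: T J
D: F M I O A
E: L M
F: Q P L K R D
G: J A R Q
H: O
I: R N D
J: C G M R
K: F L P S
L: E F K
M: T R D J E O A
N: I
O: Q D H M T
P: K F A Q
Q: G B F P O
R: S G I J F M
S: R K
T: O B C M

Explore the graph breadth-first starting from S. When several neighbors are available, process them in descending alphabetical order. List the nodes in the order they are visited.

S, R, K, M, J, I, G, F, P, L, T, O, E, D, A, C, N, Q, B, H

Visit S; enqueue R, K → queue [R, K]
Visit R; enqueue M, J, I, G, F → queue [K, M, J, I, G, F]
Visit K; enqueue P, L → queue [M, J, I, G, F, P, L]
Visit M; enqueue T, O, E, D, A → queue [J, I, G, F, P, L, T, O, E, D, A]
Visit J; enqueue C → queue [I, G, F, P, L, T, O, E, D, A, C]
Visit I; enqueue N → queue [G, F, P, L, T, O, E, D, A, C, N]
Visit G; enqueue Q → queue [F, P, L, T, O, E, D, A, C, N, Q]
Visit F → queue [P, L, T, O, E, D, A, C, N, Q]
Visit P → queue [L, T, O, E, D, A, C, N, Q]
Visit L → queue [T, O, E, D, A, C, N, Q]
Visit T; enqueue B → queue [O, E, D, A, C, N, Q, B]
Visit O; enqueue H → queue [E, D, A, C, N, Q, B, H]
Visit E → queue [D, A, C, N, Q, B, H]
Visit D → queue [A, C, N, Q, B, H]
Visit A → queue [C, N, Q, B, H]
Visit C → queue [N, Q, B, H]
Visit N → queue [Q, B, H]
Visit Q → queue [B, H]
Visit B → queue [H]
Visit H → queue []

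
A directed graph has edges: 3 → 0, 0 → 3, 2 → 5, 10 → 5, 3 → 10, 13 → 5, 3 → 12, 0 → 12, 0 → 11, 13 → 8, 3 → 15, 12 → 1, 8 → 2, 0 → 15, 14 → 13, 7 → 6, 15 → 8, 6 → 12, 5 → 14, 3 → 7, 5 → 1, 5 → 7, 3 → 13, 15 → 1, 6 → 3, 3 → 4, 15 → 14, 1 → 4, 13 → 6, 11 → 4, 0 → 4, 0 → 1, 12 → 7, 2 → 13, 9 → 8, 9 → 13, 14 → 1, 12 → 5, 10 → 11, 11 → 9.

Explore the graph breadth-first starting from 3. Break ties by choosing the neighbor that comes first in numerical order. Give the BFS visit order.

Visit 3; enqueue 0, 4, 7, 10, 12, 13, 15 → queue [0, 4, 7, 10, 12, 13, 15]
Visit 0; enqueue 1, 11 → queue [4, 7, 10, 12, 13, 15, 1, 11]
Visit 4 → queue [7, 10, 12, 13, 15, 1, 11]
Visit 7; enqueue 6 → queue [10, 12, 13, 15, 1, 11, 6]
Visit 10; enqueue 5 → queue [12, 13, 15, 1, 11, 6, 5]
Visit 12 → queue [13, 15, 1, 11, 6, 5]
Visit 13; enqueue 8 → queue [15, 1, 11, 6, 5, 8]
Visit 15; enqueue 14 → queue [1, 11, 6, 5, 8, 14]
Visit 1 → queue [11, 6, 5, 8, 14]
Visit 11; enqueue 9 → queue [6, 5, 8, 14, 9]
Visit 6 → queue [5, 8, 14, 9]
Visit 5 → queue [8, 14, 9]
Visit 8; enqueue 2 → queue [14, 9, 2]
Visit 14 → queue [9, 2]
Visit 9 → queue [2]
Visit 2 → queue []

3 -> 0 -> 4 -> 7 -> 10 -> 12 -> 13 -> 15 -> 1 -> 11 -> 6 -> 5 -> 8 -> 14 -> 9 -> 2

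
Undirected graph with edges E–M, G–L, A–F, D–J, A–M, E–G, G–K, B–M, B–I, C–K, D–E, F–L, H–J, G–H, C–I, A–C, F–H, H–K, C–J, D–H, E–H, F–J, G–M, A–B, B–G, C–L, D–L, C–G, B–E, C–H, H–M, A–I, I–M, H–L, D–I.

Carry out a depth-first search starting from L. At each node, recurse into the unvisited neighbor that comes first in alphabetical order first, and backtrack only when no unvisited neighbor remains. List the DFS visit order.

L, C, A, B, E, D, H, F, J, G, K, M, I

Visit L
L → C
C → A
A → B
B → E
E → D
D → H
H → F
F → J
H → G
G → K
G → M
M → I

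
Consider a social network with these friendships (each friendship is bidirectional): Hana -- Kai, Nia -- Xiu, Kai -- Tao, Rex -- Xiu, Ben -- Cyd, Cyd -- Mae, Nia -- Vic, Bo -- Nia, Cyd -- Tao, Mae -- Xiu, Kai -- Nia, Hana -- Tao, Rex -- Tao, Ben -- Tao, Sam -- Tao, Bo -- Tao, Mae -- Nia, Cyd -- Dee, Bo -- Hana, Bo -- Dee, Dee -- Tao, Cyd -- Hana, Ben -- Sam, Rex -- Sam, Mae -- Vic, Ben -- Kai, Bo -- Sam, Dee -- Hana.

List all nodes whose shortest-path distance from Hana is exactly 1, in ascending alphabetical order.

Bo, Cyd, Dee, Kai, Tao

Level 0: Hana
Level 1: Bo, Cyd, Dee, Kai, Tao
Level 2: Ben, Mae, Nia, Rex, Sam
Level 3: Vic, Xiu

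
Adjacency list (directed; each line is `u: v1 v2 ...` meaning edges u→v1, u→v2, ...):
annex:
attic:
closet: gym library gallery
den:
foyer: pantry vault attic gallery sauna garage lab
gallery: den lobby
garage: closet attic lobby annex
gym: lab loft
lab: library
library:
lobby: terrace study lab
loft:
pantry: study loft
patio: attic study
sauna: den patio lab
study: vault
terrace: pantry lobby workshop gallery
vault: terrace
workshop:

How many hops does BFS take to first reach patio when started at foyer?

2

Level 0: foyer
Level 1: attic, gallery, garage, lab, pantry, sauna, vault
Level 2: annex, closet, den, library, lobby, loft, patio, study, terrace
Level 3: gym, workshop
patio first appears at level 2.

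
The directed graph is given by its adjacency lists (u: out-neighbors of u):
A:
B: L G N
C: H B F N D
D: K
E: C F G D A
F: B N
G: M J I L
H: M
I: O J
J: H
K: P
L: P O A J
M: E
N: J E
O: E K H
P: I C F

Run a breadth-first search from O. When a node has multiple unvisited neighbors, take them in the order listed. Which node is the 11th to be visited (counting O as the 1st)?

M

Visit O; enqueue E, K, H → queue [E, K, H]
Visit E; enqueue C, F, G, D, A → queue [K, H, C, F, G, D, A]
Visit K; enqueue P → queue [H, C, F, G, D, A, P]
Visit H; enqueue M → queue [C, F, G, D, A, P, M]
Visit C; enqueue B, N → queue [F, G, D, A, P, M, B, N]
Visit F → queue [G, D, A, P, M, B, N]
Visit G; enqueue J, I, L → queue [D, A, P, M, B, N, J, I, L]
Visit D → queue [A, P, M, B, N, J, I, L]
Visit A → queue [P, M, B, N, J, I, L]
Visit P → queue [M, B, N, J, I, L]
Visit M → queue [B, N, J, I, L]
Visit B → queue [N, J, I, L]
Visit N → queue [J, I, L]
Visit J → queue [I, L]
Visit I → queue [L]
Visit L → queue []

Visit order: O, E, K, H, C, F, G, D, A, P, M, B, N, J, I, L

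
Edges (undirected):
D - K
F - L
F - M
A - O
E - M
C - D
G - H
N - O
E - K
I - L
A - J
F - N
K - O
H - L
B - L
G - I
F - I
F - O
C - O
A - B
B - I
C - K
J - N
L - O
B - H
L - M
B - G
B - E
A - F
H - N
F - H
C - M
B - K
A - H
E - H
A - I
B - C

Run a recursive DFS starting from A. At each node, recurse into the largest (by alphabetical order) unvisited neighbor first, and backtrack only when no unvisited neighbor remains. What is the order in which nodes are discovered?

A O N J H L M F I G B K E D C

Visit A
A → O
O → N
N → J
N → H
H → L
L → M
M → F
F → I
I → G
G → B
B → K
K → E
K → D
D → C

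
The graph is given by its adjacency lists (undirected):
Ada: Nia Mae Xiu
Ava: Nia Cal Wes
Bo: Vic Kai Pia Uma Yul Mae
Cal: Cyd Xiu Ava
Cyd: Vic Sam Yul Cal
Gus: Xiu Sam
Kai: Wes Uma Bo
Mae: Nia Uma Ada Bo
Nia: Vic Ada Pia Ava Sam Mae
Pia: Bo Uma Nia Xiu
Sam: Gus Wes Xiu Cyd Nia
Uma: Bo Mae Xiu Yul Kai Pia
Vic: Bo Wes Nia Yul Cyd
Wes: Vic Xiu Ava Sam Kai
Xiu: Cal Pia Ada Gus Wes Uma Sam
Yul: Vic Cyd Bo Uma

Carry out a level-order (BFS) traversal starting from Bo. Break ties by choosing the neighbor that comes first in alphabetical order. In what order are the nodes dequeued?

Visit Bo; enqueue Kai, Mae, Pia, Uma, Vic, Yul → queue [Kai, Mae, Pia, Uma, Vic, Yul]
Visit Kai; enqueue Wes → queue [Mae, Pia, Uma, Vic, Yul, Wes]
Visit Mae; enqueue Ada, Nia → queue [Pia, Uma, Vic, Yul, Wes, Ada, Nia]
Visit Pia; enqueue Xiu → queue [Uma, Vic, Yul, Wes, Ada, Nia, Xiu]
Visit Uma → queue [Vic, Yul, Wes, Ada, Nia, Xiu]
Visit Vic; enqueue Cyd → queue [Yul, Wes, Ada, Nia, Xiu, Cyd]
Visit Yul → queue [Wes, Ada, Nia, Xiu, Cyd]
Visit Wes; enqueue Ava, Sam → queue [Ada, Nia, Xiu, Cyd, Ava, Sam]
Visit Ada → queue [Nia, Xiu, Cyd, Ava, Sam]
Visit Nia → queue [Xiu, Cyd, Ava, Sam]
Visit Xiu; enqueue Cal, Gus → queue [Cyd, Ava, Sam, Cal, Gus]
Visit Cyd → queue [Ava, Sam, Cal, Gus]
Visit Ava → queue [Sam, Cal, Gus]
Visit Sam → queue [Cal, Gus]
Visit Cal → queue [Gus]
Visit Gus → queue []

Bo → Kai → Mae → Pia → Uma → Vic → Yul → Wes → Ada → Nia → Xiu → Cyd → Ava → Sam → Cal → Gus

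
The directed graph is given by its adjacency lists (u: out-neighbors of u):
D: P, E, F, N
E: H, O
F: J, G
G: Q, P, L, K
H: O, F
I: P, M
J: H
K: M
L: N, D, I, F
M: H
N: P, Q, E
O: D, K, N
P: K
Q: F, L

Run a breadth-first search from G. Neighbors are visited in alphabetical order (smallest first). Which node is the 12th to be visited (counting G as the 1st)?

E

Visit G; enqueue K, L, P, Q → queue [K, L, P, Q]
Visit K; enqueue M → queue [L, P, Q, M]
Visit L; enqueue D, F, I, N → queue [P, Q, M, D, F, I, N]
Visit P → queue [Q, M, D, F, I, N]
Visit Q → queue [M, D, F, I, N]
Visit M; enqueue H → queue [D, F, I, N, H]
Visit D; enqueue E → queue [F, I, N, H, E]
Visit F; enqueue J → queue [I, N, H, E, J]
Visit I → queue [N, H, E, J]
Visit N → queue [H, E, J]
Visit H; enqueue O → queue [E, J, O]
Visit E → queue [J, O]
Visit J → queue [O]
Visit O → queue []

Visit order: G, K, L, P, Q, M, D, F, I, N, H, E, J, O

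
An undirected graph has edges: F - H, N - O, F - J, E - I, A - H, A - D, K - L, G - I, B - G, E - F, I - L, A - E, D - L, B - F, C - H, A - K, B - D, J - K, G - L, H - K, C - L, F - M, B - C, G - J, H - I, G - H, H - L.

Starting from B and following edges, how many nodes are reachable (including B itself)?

BFS from B visits: B, G, F, D, C, L, J, I, H, M, E, A, K
Reachable nodes: 13 of 15 total.

13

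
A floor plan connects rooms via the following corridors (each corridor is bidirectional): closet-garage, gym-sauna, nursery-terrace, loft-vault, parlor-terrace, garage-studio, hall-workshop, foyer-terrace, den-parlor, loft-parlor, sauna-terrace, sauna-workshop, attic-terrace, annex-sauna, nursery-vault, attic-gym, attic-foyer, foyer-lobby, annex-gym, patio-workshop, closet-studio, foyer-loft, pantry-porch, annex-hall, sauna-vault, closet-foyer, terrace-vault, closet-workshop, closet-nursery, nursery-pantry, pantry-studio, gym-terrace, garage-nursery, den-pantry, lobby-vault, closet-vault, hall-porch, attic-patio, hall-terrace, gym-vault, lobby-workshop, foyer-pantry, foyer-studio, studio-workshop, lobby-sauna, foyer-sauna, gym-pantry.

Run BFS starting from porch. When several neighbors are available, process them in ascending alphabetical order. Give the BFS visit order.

porch, hall, pantry, annex, terrace, workshop, den, foyer, gym, nursery, studio, sauna, attic, parlor, vault, closet, lobby, patio, loft, garage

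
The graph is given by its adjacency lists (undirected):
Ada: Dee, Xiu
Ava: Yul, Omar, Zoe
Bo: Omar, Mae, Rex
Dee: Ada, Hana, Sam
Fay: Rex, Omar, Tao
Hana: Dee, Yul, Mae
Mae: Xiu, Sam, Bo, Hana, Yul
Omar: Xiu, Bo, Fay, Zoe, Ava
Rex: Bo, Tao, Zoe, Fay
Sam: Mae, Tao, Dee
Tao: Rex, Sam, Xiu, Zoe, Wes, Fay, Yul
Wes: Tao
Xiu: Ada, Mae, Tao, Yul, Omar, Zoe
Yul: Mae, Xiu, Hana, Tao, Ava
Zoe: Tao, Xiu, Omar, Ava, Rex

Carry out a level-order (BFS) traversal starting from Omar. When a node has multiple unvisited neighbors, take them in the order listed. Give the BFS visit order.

Visit Omar; enqueue Xiu, Bo, Fay, Zoe, Ava → queue [Xiu, Bo, Fay, Zoe, Ava]
Visit Xiu; enqueue Ada, Mae, Tao, Yul → queue [Bo, Fay, Zoe, Ava, Ada, Mae, Tao, Yul]
Visit Bo; enqueue Rex → queue [Fay, Zoe, Ava, Ada, Mae, Tao, Yul, Rex]
Visit Fay → queue [Zoe, Ava, Ada, Mae, Tao, Yul, Rex]
Visit Zoe → queue [Ava, Ada, Mae, Tao, Yul, Rex]
Visit Ava → queue [Ada, Mae, Tao, Yul, Rex]
Visit Ada; enqueue Dee → queue [Mae, Tao, Yul, Rex, Dee]
Visit Mae; enqueue Sam, Hana → queue [Tao, Yul, Rex, Dee, Sam, Hana]
Visit Tao; enqueue Wes → queue [Yul, Rex, Dee, Sam, Hana, Wes]
Visit Yul → queue [Rex, Dee, Sam, Hana, Wes]
Visit Rex → queue [Dee, Sam, Hana, Wes]
Visit Dee → queue [Sam, Hana, Wes]
Visit Sam → queue [Hana, Wes]
Visit Hana → queue [Wes]
Visit Wes → queue []

Omar, Xiu, Bo, Fay, Zoe, Ava, Ada, Mae, Tao, Yul, Rex, Dee, Sam, Hana, Wes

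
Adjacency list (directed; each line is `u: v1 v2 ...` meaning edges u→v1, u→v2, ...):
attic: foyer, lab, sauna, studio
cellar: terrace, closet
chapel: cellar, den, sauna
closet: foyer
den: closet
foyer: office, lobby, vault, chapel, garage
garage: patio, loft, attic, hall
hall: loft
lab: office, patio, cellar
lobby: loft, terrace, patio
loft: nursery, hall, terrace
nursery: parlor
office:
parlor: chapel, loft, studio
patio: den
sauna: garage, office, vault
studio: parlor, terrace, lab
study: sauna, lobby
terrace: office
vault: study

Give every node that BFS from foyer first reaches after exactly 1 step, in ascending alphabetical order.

chapel, garage, lobby, office, vault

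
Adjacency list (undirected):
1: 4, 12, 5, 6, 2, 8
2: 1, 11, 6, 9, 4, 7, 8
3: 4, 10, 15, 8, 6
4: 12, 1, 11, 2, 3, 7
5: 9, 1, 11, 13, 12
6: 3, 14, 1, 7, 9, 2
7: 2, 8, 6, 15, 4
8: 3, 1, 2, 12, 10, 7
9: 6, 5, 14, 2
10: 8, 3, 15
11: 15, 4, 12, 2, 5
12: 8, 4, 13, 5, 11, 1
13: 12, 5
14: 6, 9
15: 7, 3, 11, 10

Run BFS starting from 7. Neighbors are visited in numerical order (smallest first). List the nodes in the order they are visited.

Visit 7; enqueue 2, 4, 6, 8, 15 → queue [2, 4, 6, 8, 15]
Visit 2; enqueue 1, 9, 11 → queue [4, 6, 8, 15, 1, 9, 11]
Visit 4; enqueue 3, 12 → queue [6, 8, 15, 1, 9, 11, 3, 12]
Visit 6; enqueue 14 → queue [8, 15, 1, 9, 11, 3, 12, 14]
Visit 8; enqueue 10 → queue [15, 1, 9, 11, 3, 12, 14, 10]
Visit 15 → queue [1, 9, 11, 3, 12, 14, 10]
Visit 1; enqueue 5 → queue [9, 11, 3, 12, 14, 10, 5]
Visit 9 → queue [11, 3, 12, 14, 10, 5]
Visit 11 → queue [3, 12, 14, 10, 5]
Visit 3 → queue [12, 14, 10, 5]
Visit 12; enqueue 13 → queue [14, 10, 5, 13]
Visit 14 → queue [10, 5, 13]
Visit 10 → queue [5, 13]
Visit 5 → queue [13]
Visit 13 → queue []

7, 2, 4, 6, 8, 15, 1, 9, 11, 3, 12, 14, 10, 5, 13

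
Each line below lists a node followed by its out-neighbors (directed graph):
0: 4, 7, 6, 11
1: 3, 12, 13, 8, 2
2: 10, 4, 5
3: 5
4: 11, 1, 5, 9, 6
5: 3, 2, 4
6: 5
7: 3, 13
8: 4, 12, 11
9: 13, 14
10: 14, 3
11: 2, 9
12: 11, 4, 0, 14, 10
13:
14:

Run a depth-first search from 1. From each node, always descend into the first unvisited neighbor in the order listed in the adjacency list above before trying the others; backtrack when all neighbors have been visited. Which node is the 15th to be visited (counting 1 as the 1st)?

Visit 1
1 → 3
3 → 5
5 → 2
2 → 10
10 → 14
2 → 4
4 → 11
11 → 9
9 → 13
4 → 6
1 → 12
12 → 0
0 → 7
1 → 8

Visit order: 1, 3, 5, 2, 10, 14, 4, 11, 9, 13, 6, 12, 0, 7, 8

8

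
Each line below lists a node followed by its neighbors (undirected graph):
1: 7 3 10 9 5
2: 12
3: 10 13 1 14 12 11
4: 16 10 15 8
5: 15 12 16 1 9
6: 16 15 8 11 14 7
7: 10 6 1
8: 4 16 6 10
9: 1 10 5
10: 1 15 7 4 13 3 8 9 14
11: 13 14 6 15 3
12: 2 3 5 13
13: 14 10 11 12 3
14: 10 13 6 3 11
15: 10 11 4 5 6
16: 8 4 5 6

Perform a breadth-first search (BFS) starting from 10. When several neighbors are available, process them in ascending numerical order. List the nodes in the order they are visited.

Visit 10; enqueue 1, 3, 4, 7, 8, 9, 13, 14, 15 → queue [1, 3, 4, 7, 8, 9, 13, 14, 15]
Visit 1; enqueue 5 → queue [3, 4, 7, 8, 9, 13, 14, 15, 5]
Visit 3; enqueue 11, 12 → queue [4, 7, 8, 9, 13, 14, 15, 5, 11, 12]
Visit 4; enqueue 16 → queue [7, 8, 9, 13, 14, 15, 5, 11, 12, 16]
Visit 7; enqueue 6 → queue [8, 9, 13, 14, 15, 5, 11, 12, 16, 6]
Visit 8 → queue [9, 13, 14, 15, 5, 11, 12, 16, 6]
Visit 9 → queue [13, 14, 15, 5, 11, 12, 16, 6]
Visit 13 → queue [14, 15, 5, 11, 12, 16, 6]
Visit 14 → queue [15, 5, 11, 12, 16, 6]
Visit 15 → queue [5, 11, 12, 16, 6]
Visit 5 → queue [11, 12, 16, 6]
Visit 11 → queue [12, 16, 6]
Visit 12; enqueue 2 → queue [16, 6, 2]
Visit 16 → queue [6, 2]
Visit 6 → queue [2]
Visit 2 → queue []

10 1 3 4 7 8 9 13 14 15 5 11 12 16 6 2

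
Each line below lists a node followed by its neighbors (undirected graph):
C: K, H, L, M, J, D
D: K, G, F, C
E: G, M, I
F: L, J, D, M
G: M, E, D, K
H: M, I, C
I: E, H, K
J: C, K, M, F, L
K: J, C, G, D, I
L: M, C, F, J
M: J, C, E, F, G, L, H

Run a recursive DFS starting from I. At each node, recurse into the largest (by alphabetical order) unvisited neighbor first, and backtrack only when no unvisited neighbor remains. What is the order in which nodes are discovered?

I, K, J, M, L, F, D, G, E, C, H

Visit I
I → K
K → J
J → M
M → L
L → F
F → D
D → G
G → E
D → C
C → H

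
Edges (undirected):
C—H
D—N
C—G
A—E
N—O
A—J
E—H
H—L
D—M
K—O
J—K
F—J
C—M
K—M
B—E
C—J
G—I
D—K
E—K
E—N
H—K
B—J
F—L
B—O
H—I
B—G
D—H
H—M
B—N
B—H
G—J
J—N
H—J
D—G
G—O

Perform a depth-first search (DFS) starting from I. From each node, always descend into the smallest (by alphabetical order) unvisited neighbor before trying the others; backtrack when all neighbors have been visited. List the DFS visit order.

I G B E A J C H D K M O N L F

Visit I
I → G
G → B
B → E
E → A
A → J
J → C
C → H
H → D
D → K
K → M
K → O
O → N
H → L
L → F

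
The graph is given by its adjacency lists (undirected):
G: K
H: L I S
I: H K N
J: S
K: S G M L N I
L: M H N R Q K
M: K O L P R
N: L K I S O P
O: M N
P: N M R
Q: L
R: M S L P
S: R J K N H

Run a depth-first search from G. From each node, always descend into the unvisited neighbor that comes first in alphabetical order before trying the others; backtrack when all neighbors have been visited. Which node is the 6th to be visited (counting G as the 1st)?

Visit G
G → K
K → I
I → H
H → L
L → M
M → O
O → N
N → P
P → R
R → S
S → J
L → Q

Visit order: G, K, I, H, L, M, O, N, P, R, S, J, Q

M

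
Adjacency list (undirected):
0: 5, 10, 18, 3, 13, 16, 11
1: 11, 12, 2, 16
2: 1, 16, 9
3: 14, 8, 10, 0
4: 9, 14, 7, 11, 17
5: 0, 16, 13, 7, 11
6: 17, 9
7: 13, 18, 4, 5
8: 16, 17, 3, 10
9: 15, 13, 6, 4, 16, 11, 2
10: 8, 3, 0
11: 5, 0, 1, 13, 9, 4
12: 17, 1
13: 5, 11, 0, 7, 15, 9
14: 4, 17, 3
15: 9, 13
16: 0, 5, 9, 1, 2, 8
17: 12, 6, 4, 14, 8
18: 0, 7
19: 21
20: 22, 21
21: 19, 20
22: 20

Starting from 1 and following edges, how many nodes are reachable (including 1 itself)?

19

BFS from 1 visits: 1, 11, 12, 2, 16, 5, 0, 13, 9, 4, 17, 8, 7, 10, 18, 3, 15, 6, 14
Reachable nodes: 19 of 23 total.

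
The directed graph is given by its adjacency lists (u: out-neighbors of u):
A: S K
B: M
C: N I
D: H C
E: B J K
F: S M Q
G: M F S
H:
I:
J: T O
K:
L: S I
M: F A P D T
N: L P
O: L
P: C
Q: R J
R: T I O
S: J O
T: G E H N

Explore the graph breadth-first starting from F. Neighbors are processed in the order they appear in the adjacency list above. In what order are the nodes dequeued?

F, S, M, Q, J, O, A, P, D, T, R, L, K, C, H, G, E, N, I, B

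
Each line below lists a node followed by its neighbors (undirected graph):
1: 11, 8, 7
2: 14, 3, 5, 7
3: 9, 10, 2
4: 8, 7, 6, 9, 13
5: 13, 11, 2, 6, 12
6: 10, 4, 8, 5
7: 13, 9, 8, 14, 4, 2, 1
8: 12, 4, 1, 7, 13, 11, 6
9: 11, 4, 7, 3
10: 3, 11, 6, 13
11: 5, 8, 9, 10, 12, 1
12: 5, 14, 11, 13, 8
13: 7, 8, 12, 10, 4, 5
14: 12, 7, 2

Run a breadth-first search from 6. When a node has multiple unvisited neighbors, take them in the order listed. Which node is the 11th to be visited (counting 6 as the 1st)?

12

Visit 6; enqueue 10, 4, 8, 5 → queue [10, 4, 8, 5]
Visit 10; enqueue 3, 11, 13 → queue [4, 8, 5, 3, 11, 13]
Visit 4; enqueue 7, 9 → queue [8, 5, 3, 11, 13, 7, 9]
Visit 8; enqueue 12, 1 → queue [5, 3, 11, 13, 7, 9, 12, 1]
Visit 5; enqueue 2 → queue [3, 11, 13, 7, 9, 12, 1, 2]
Visit 3 → queue [11, 13, 7, 9, 12, 1, 2]
Visit 11 → queue [13, 7, 9, 12, 1, 2]
Visit 13 → queue [7, 9, 12, 1, 2]
Visit 7; enqueue 14 → queue [9, 12, 1, 2, 14]
Visit 9 → queue [12, 1, 2, 14]
Visit 12 → queue [1, 2, 14]
Visit 1 → queue [2, 14]
Visit 2 → queue [14]
Visit 14 → queue []

Visit order: 6, 10, 4, 8, 5, 3, 11, 13, 7, 9, 12, 1, 2, 14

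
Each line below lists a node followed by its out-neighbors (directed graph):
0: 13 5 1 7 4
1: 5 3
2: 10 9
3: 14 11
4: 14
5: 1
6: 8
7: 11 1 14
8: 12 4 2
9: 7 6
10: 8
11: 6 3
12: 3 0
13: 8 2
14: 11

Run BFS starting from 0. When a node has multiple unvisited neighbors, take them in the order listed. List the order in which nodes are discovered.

0 → 13 → 5 → 1 → 7 → 4 → 8 → 2 → 3 → 11 → 14 → 12 → 10 → 9 → 6

Visit 0; enqueue 13, 5, 1, 7, 4 → queue [13, 5, 1, 7, 4]
Visit 13; enqueue 8, 2 → queue [5, 1, 7, 4, 8, 2]
Visit 5 → queue [1, 7, 4, 8, 2]
Visit 1; enqueue 3 → queue [7, 4, 8, 2, 3]
Visit 7; enqueue 11, 14 → queue [4, 8, 2, 3, 11, 14]
Visit 4 → queue [8, 2, 3, 11, 14]
Visit 8; enqueue 12 → queue [2, 3, 11, 14, 12]
Visit 2; enqueue 10, 9 → queue [3, 11, 14, 12, 10, 9]
Visit 3 → queue [11, 14, 12, 10, 9]
Visit 11; enqueue 6 → queue [14, 12, 10, 9, 6]
Visit 14 → queue [12, 10, 9, 6]
Visit 12 → queue [10, 9, 6]
Visit 10 → queue [9, 6]
Visit 9 → queue [6]
Visit 6 → queue []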